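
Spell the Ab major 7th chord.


Major 7th chord = root + major 3rd + perfect 5th + major 7th
Seventh chords stack in thirds, so the letter names are A-C-E-G
Root: Ab
Major 3rd above Ab: C
Perfect 5th above Ab: Eb
Major 7th above Ab: G
Chord = Ab C Eb G


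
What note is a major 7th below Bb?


Reasoning:
A 7th spans 7 letter names, so from B we land on C
A major 7th = 11 semitones below Bb
Spell C at that pitch: Cb
= Cb


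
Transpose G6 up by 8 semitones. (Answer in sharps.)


G6: chromatic position 7 in octave 6 → absolute = 6×12 + 7 = 79
Transpose up 8: 79 + 8 = 87
87 = 7×12 + 3 → D# in octave 7
Result = D#7


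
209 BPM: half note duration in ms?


Step by step:
One quarter-note beat = 60000 / BPM = 60000 / 209 ms
Half note = 2 × quarter note
Duration = 2 × 60000 / 209 = 120000 / 209
= 574.2 ms


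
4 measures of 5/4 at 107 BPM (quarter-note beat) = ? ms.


Working:
Quarter-note beat duration = 60000 / 107 ms
Beats per measure (5/4) = 5
One measure = 5 × 60000 / 107 = 300000 / 107 ms
4 measures = 4 × 300000 / 107 = 1200000 / 107
= 11215.0 ms


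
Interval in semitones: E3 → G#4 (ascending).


Step by step:
Absolute semitone position = octave×12 + chromatic position
E3: 3×12 + 4 = 40
G#4: 4×12 + 8 = 56
Difference = 56 - 40 = 16
= 16 semitones


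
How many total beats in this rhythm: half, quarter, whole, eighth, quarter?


Beat values:
  half = 2 beats
  quarter = 1 beat
  whole = 4 beats
  eighth = 0.5 beats
  quarter = 1 beat
Sum = 2 + 1 + 4 + 0.5 + 1
= 8.5 beats


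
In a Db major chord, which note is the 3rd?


Let's work it out.
Major triad = root + major 3rd (4 semitones) + perfect 5th (7 semitones)
A triad on Db stacks thirds, so the chord tones use letter names D-F-A
Root: Db
Major 3rd above Db: F
Perfect 5th above Db: Ab
The 3rd = F


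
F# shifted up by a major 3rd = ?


Reasoning:
major 3rd: 3 letter names, 4 semitones
Letter: F + 2 → A
Pitch: F# + 4 semitones, spelled as an A → A#
= A#


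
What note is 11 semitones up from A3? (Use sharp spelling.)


Working:
A3: chromatic position 9 in octave 3 → absolute = 3×12 + 9 = 45
Transpose up 11: 45 + 11 = 56
56 = 4×12 + 8 → G# in octave 4
Result = G#4


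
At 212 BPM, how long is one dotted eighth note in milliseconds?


Reasoning:
One quarter-note beat = 60000 / BPM = 60000 / 212 ms
Dotted eighth note = 3/4 × quarter note
Duration = 3/4 × 60000 / 212 = 45000 / 212
= 212.3 ms


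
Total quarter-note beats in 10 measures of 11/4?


Time signature 11/4: the bottom number 4 means the quarter note gets one count
The top number 11 means 11 quarter-note beats per measure
Total = 11 × 10 measures
= 110 quarter-note beats


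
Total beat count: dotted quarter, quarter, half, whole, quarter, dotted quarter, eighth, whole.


Working:
Beat values:
  dotted quarter = 1.5 beats
  quarter = 1 beat
  half = 2 beats
  whole = 4 beats
  quarter = 1 beat
  dotted quarter = 1.5 beats
  eighth = 0.5 beats
  whole = 4 beats
Sum = 1.5 + 1 + 2 + 4 + 1 + 1.5 + 0.5 + 4
= 15.5 beats


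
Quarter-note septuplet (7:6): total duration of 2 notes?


Step by step:
Septuplet: 7 notes occupy the space of 6 quarter notes
Space = 6 × 1 = 6 beats
Each septuplet note = 6 / 7 = 6/7 beats
2 notes = 2 × 6/7 = 12/7
= 12/7 beats


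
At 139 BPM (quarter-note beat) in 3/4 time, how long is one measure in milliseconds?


Quarter-note beat duration = 60000 / 139 ms
Beats per measure (3/4) = 3
One measure = 3 × 60000 / 139 = 180000 / 139 ms
= 1295.0 ms


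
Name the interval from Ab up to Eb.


Solution.
Letter names: A → E spans 5 letter names → a 5th
Semitones: Ab → Eb = 7 half-steps
A 5th of 7 semitones is a perfect 5th
= perfect 5th


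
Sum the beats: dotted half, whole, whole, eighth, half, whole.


Beat values:
  dotted half = 3 beats
  whole = 4 beats
  whole = 4 beats
  eighth = 0.5 beats
  half = 2 beats
  whole = 4 beats
Sum = 3 + 4 + 4 + 0.5 + 2 + 4
= 17.5 beats


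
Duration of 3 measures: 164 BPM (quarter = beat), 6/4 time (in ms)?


Solution.
Quarter-note beat duration = 60000 / 164 ms
Beats per measure (6/4) = 6
One measure = 6 × 60000 / 164 = 360000 / 164 ms
3 measures = 3 × 360000 / 164 = 1080000 / 164
= 6585.4 ms


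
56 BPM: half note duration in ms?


One quarter-note beat = 60000 / BPM = 60000 / 56 ms
Half note = 2 × quarter note
Duration = 2 × 60000 / 56 = 120000 / 56
= 2142.9 ms


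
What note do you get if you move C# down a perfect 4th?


Working:
perfect 4th: 4 letter names, 5 semitones
Letter: C - 3 → G
Pitch: C# - 5 semitones, spelled as a G → G#
= G#


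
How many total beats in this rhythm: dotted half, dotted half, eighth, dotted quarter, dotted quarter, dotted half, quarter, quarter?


Beat values:
  dotted half = 3 beats
  dotted half = 3 beats
  eighth = 0.5 beats
  dotted quarter = 1.5 beats
  dotted quarter = 1.5 beats
  dotted half = 3 beats
  quarter = 1 beat
  quarter = 1 beat
Sum = 3 + 3 + 0.5 + 1.5 + 1.5 + 3 + 1 + 1
= 14.5 beats


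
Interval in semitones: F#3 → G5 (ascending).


Working:
Absolute semitone position = octave×12 + chromatic position
F#3: 3×12 + 6 = 42
G5: 5×12 + 7 = 67
Difference = 67 - 42 = 25
= 25 semitones


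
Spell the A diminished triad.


Let's work it out.
Diminished triad = root + minor 3rd (3 semitones) + diminished 5th (6 semitones)
A triad on A stacks thirds, so the chord tones use letter names A-C-E
Root: A
Minor 3rd above A: C
Diminished 5th above A: Eb
Chord = A C Eb


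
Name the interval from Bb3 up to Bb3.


Letter names: B → B spans 1 letter name → a unison
Semitones: Bb3 → Bb3 = 0 half-steps
A unison of 0 semitones is a perfect unison
= perfect unison


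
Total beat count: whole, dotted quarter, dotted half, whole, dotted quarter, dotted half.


Beat values:
  whole = 4 beats
  dotted quarter = 1.5 beats
  dotted half = 3 beats
  whole = 4 beats
  dotted quarter = 1.5 beats
  dotted half = 3 beats
Sum = 4 + 1.5 + 3 + 4 + 1.5 + 3
= 17 beats


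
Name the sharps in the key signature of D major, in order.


Reasoning:
Sharp major keys follow the circle of fifths: C(0), G(1), D(2), A(3), E(4), B(5), F#(6), C#(7)
D major has 2 sharps
Order of sharps: F# C# G# D# A# E# B# → first 2: F#, C#
= F#, C#


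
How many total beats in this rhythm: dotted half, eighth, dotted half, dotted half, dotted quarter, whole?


Working:
Beat values:
  dotted half = 3 beats
  eighth = 0.5 beats
  dotted half = 3 beats
  dotted half = 3 beats
  dotted quarter = 1.5 beats
  whole = 4 beats
Sum = 3 + 0.5 + 3 + 3 + 1.5 + 4
= 15 beats


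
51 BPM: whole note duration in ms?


One quarter-note beat = 60000 / BPM = 60000 / 51 ms
Whole note = 4 × quarter note
Duration = 4 × 60000 / 51 = 240000 / 51
= 4705.9 ms


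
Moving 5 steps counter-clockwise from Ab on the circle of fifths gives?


Each counter-clockwise step moves down a perfect 5th (= up a perfect 4th)
From Ab: Ab → Db → F#/Gb → B → E → A
= A


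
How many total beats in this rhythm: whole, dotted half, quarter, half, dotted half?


Step by step:
Beat values:
  whole = 4 beats
  dotted half = 3 beats
  quarter = 1 beat
  half = 2 beats
  dotted half = 3 beats
Sum = 4 + 3 + 1 + 2 + 3
= 13 beats


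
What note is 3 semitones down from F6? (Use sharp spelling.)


Let's work it out.
F6: chromatic position 5 in octave 6 → absolute = 6×12 + 5 = 77
Transpose down 3: 77 - 3 = 74
74 = 6×12 + 2 → D in octave 6
Result = D6


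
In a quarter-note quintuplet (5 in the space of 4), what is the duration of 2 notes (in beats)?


Quintuplet: 5 notes occupy the space of 4 quarter notes
Space = 4 × 1 = 4 beats
Each quintuplet note = 4 / 5 = 4/5 beats
2 notes = 2 × 4/5 = 8/5
= 8/5 beats


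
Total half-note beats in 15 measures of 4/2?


Let's work it out.
Time signature 4/2: the bottom number 2 means the half note gets one count
The top number 4 means 4 half-note beats per measure
Total = 4 × 15 measures
= 60 half-note beats


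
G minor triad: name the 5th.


Minor triad = root + minor 3rd (3 semitones) + perfect 5th (7 semitones)
A triad on G stacks thirds, so the chord tones use letter names G-B-D
Root: G
Minor 3rd above G: Bb
Perfect 5th above G: D
The 5th = D


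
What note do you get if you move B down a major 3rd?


Step by step:
major 3rd: 3 letter names, 4 semitones
Letter: B - 2 → G
Pitch: B - 4 semitones, spelled as a G → G
= G


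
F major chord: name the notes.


Working:
Major triad = root + major 3rd (4 semitones) + perfect 5th (7 semitones)
A triad on F stacks thirds, so the chord tones use letter names F-A-C
Root: F
Major 3rd above F: A
Perfect 5th above F: C
Chord = F A C


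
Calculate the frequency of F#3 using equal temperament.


f = 440 × 2^(n/12) where n = semitones from A4
F#3: -15 semitones from A4
f = 440 × 2^(-15/12)
f = 185.00 Hz


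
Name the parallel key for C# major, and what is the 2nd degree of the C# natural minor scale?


Step by step:
Parallel keys share the same tonic but differ in mode
C# major → parallel is C# minor
C# natural minor scale: C# D# E F# G# A B
= C# minor; 2nd degree = D#


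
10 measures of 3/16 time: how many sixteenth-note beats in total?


Time signature 3/16: the bottom number 16 means the sixteenth note gets one count
The top number 3 means 3 sixteenth-note beats per measure
Total = 3 × 10 measures
= 30 sixteenth-note beats


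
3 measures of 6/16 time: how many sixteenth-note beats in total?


Time signature 6/16: the bottom number 16 means the sixteenth note gets one count
The top number 6 means 6 sixteenth-note beats per measure
Total = 6 × 3 measures
= 18 sixteenth-note beats


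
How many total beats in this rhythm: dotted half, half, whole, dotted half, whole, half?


Reasoning:
Beat values:
  dotted half = 3 beats
  half = 2 beats
  whole = 4 beats
  dotted half = 3 beats
  whole = 4 beats
  half = 2 beats
Sum = 3 + 2 + 4 + 3 + 4 + 2
= 18 beats


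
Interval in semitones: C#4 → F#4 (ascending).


Solution.
Absolute semitone position = octave×12 + chromatic position
C#4: 4×12 + 1 = 49
F#4: 4×12 + 6 = 54
Difference = 54 - 49 = 5
= 5 semitones


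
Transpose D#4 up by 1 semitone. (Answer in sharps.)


Reasoning:
D#4: chromatic position 3 in octave 4 → absolute = 4×12 + 3 = 51
Transpose up 1: 51 + 1 = 52
52 = 4×12 + 4 → E in octave 4
Result = E4


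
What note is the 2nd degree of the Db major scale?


Reasoning:
Major scale pattern: W-W-H-W-W-W-H (2-2-1-2-2-2-1 semitones)
Starting from Db:
  Db + 2 semitones → Eb
  Eb + 2 semitones → F
  F + 1 semitone → Gb
  Gb + 2 semitones → Ab
  Ab + 2 semitones → Bb
  Bb + 2 semitones → C
  C + 1 semitone → Db
Scale: Db Eb F Gb Ab Bb C
Degree 2 = Eb


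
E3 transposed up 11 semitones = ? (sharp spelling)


Working:
E3: chromatic position 4 in octave 3 → absolute = 3×12 + 4 = 40
Transpose up 11: 40 + 11 = 51
51 = 4×12 + 3 → D# in octave 4
Result = D#4


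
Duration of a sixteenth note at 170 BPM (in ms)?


Reasoning:
One quarter-note beat = 60000 / BPM = 60000 / 170 ms
Sixteenth note = 1/4 × quarter note
Duration = 1/4 × 60000 / 170 = 15000 / 170
= 88.2 ms


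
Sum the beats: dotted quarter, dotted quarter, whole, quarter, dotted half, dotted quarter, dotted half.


Reasoning:
Beat values:
  dotted quarter = 1.5 beats
  dotted quarter = 1.5 beats
  whole = 4 beats
  quarter = 1 beat
  dotted half = 3 beats
  dotted quarter = 1.5 beats
  dotted half = 3 beats
Sum = 1.5 + 1.5 + 4 + 1 + 3 + 1.5 + 3
= 15.5 beats


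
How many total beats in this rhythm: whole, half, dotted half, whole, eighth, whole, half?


Working:
Beat values:
  whole = 4 beats
  half = 2 beats
  dotted half = 3 beats
  whole = 4 beats
  eighth = 0.5 beats
  whole = 4 beats
  half = 2 beats
Sum = 4 + 2 + 3 + 4 + 0.5 + 4 + 2
= 19.5 beats


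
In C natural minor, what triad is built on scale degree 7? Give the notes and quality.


Let's work it out.
C natural minor scale: C D Eb F G Ab Bb
Diatonic triad on degree 7 stacks scale notes 7, 2, 4: Bb D F
Bb→D = 4 semitones; Bb→F = 7 semitones → major triad
= Bb D F (major)


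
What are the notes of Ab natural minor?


Reasoning:
Natural minor scale pattern: W-H-W-W-H-W-W (2-1-2-2-1-2-2 semitones)
Starting from Ab:
  Ab + 2 semitones → Bb
  Bb + 1 semitone → Cb
  Cb + 2 semitones → Db
  Db + 2 semitones → Eb
  Eb + 1 semitone → Fb
  Fb + 2 semitones → Gb
  Gb + 2 semitones → Ab
Scale = Ab Bb Cb Db Eb Fb Gb


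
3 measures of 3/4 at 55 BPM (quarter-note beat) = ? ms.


Let's work it out.
Quarter-note beat duration = 60000 / 55 ms
Beats per measure (3/4) = 3
One measure = 3 × 60000 / 55 = 180000 / 55 ms
3 measures = 3 × 180000 / 55 = 540000 / 55
= 9818.2 ms


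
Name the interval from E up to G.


Letter names: E → G spans 3 letter names → a 3rd
Semitones: E → G = 3 half-steps
A 3rd of 3 semitones is a minor 3rd
= minor 3rd


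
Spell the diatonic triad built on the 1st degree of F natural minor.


Let's work it out.
F natural minor scale: F G Ab Bb C Db Eb
Diatonic triad on degree 1 stacks scale notes 1, 3, 5: F Ab C
F→Ab = 3 semitones; F→C = 7 semitones → minor triad
= F Ab C (minor)


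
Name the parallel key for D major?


Step by step:
Parallel keys share the same tonic but differ in mode
D major → parallel is D minor
= D minor


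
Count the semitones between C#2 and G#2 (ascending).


Absolute semitone position = octave×12 + chromatic position
C#2: 2×12 + 1 = 25
G#2: 2×12 + 8 = 32
Difference = 32 - 25 = 7
= 7 semitones


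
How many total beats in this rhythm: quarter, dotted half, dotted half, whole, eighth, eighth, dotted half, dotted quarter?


Let's work it out.
Beat values:
  quarter = 1 beat
  dotted half = 3 beats
  dotted half = 3 beats
  whole = 4 beats
  eighth = 0.5 beats
  eighth = 0.5 beats
  dotted half = 3 beats
  dotted quarter = 1.5 beats
Sum = 1 + 3 + 3 + 4 + 0.5 + 0.5 + 3 + 1.5
= 16.5 beats


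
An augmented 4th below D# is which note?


Step by step:
A 4th spans 4 letter names, so from D we land on A
An augmented 4th = 6 semitones below D#
Spell A at that pitch: A
= A


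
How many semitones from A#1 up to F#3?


Absolute semitone position = octave×12 + chromatic position
A#1: 1×12 + 10 = 22
F#3: 3×12 + 6 = 42
Difference = 42 - 22 = 20
= 20 semitones


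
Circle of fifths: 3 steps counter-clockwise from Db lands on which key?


Each counter-clockwise step moves down a perfect 5th (= up a perfect 4th)
From Db: Db → F#/Gb → B → E
= E


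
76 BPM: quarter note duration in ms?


Let's work it out.
One quarter-note beat = 60000 / BPM = 60000 / 76 ms
Duration = 60000 / 76
= 789.5 ms


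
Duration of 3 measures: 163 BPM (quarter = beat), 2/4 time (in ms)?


Step by step:
Quarter-note beat duration = 60000 / 163 ms
Beats per measure (2/4) = 2
One measure = 2 × 60000 / 163 = 120000 / 163 ms
3 measures = 3 × 120000 / 163 = 360000 / 163
= 2208.6 ms


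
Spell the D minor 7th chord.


Solution.
Minor 7th chord = root + minor 3rd + perfect 5th + minor 7th
Seventh chords stack in thirds, so the letter names are D-F-A-C
Root: D
Minor 3rd above D: F
Perfect 5th above D: A
Minor 7th above D: C
Chord = D F A C


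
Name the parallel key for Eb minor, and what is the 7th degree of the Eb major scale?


Step by step:
Parallel keys share the same tonic but differ in mode
Eb minor → parallel is Eb major
Eb major scale: Eb F G Ab Bb C D
= Eb major; 7th degree = D


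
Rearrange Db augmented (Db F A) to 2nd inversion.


Root position: Db F A
2nd inversion: move root and 3rd up an octave
Bass note: A
Notes (bottom to top) = A Db F


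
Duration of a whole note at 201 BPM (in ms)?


One quarter-note beat = 60000 / BPM = 60000 / 201 ms
Whole note = 4 × quarter note
Duration = 4 × 60000 / 201 = 240000 / 201
= 1194.0 ms


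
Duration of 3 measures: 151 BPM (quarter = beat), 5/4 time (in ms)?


Working:
Quarter-note beat duration = 60000 / 151 ms
Beats per measure (5/4) = 5
One measure = 5 × 60000 / 151 = 300000 / 151 ms
3 measures = 3 × 300000 / 151 = 900000 / 151
= 5960.3 ms


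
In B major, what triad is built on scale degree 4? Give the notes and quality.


B major scale: B C# D# E F# G# A#
Diatonic triad on degree 4 stacks scale notes 4, 6, 1: E G# B
E→G# = 4 semitones; E→B = 7 semitones → major triad
= E G# B (major)


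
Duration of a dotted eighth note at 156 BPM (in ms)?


One quarter-note beat = 60000 / BPM = 60000 / 156 ms
Dotted eighth note = 3/4 × quarter note
Duration = 3/4 × 60000 / 156 = 45000 / 156
= 288.5 ms


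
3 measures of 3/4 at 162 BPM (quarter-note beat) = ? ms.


Working:
Quarter-note beat duration = 60000 / 162 ms
Beats per measure (3/4) = 3
One measure = 3 × 60000 / 162 = 180000 / 162 ms
3 measures = 3 × 180000 / 162 = 540000 / 162
= 3333.3 ms


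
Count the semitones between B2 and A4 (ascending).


Step by step:
Absolute semitone position = octave×12 + chromatic position
B2: 2×12 + 11 = 35
A4: 4×12 + 9 = 57
Difference = 57 - 35 = 22
= 22 semitones


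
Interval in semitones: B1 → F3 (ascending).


Let's work it out.
Absolute semitone position = octave×12 + chromatic position
B1: 1×12 + 11 = 23
F3: 3×12 + 5 = 41
Difference = 41 - 23 = 18
= 18 semitones


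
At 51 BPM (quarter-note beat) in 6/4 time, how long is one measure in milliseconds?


Step by step:
Quarter-note beat duration = 60000 / 51 ms
Beats per measure (6/4) = 6
One measure = 6 × 60000 / 51 = 360000 / 51 ms
= 7058.8 ms


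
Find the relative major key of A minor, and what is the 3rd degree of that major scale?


Let's work it out.
The relative major shares the key signature and is a minor 3rd above the minor tonic
A minor 3rd above A is C
→ relative major of A minor is C major
C major scale: C D E F G A B
= C major; 3rd degree = E


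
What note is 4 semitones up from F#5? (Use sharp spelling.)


F#5: chromatic position 6 in octave 5 → absolute = 5×12 + 6 = 66
Transpose up 4: 66 + 4 = 70
70 = 5×12 + 10 → A# in octave 5
Result = A#5


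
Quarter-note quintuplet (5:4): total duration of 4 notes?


Quintuplet: 5 notes occupy the space of 4 quarter notes
Space = 4 × 1 = 4 beats
Each quintuplet note = 4 / 5 = 4/5 beats
4 notes = 4 × 4/5 = 16/5
= 16/5 beats


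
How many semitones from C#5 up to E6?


Absolute semitone position = octave×12 + chromatic position
C#5: 5×12 + 1 = 61
E6: 6×12 + 4 = 76
Difference = 76 - 61 = 15
= 15 semitones


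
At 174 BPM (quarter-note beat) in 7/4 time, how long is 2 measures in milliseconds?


Working:
Quarter-note beat duration = 60000 / 174 ms
Beats per measure (7/4) = 7
One measure = 7 × 60000 / 174 = 420000 / 174 ms
2 measures = 2 × 420000 / 174 = 840000 / 174
= 4827.6 ms


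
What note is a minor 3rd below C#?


Step by step:
A 3rd spans 3 letter names, so from C we land on A
A minor 3rd = 3 semitones below C#
Spell A at that pitch: A#
= A#


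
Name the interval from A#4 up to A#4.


Step by step:
Letter names: A → A spans 1 letter name → a unison
Semitones: A#4 → A#4 = 0 half-steps
A unison of 0 semitones is a perfect unison
= perfect unison


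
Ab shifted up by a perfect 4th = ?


perfect 4th: 4 letter names, 5 semitones
Letter: A + 3 → D
Pitch: Ab + 5 semitones, spelled as a D → Db
= Db


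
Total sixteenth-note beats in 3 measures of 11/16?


Reasoning:
Time signature 11/16: the bottom number 16 means the sixteenth note gets one count
The top number 11 means 11 sixteenth-note beats per measure
Total = 11 × 3 measures
= 33 sixteenth-note beats


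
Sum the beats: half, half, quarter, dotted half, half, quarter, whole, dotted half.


Working:
Beat values:
  half = 2 beats
  half = 2 beats
  quarter = 1 beat
  dotted half = 3 beats
  half = 2 beats
  quarter = 1 beat
  whole = 4 beats
  dotted half = 3 beats
Sum = 2 + 2 + 1 + 3 + 2 + 1 + 4 + 3
= 18 beats


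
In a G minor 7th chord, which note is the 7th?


Working:
Minor 7th chord = root + minor 3rd + perfect 5th + minor 7th
Seventh chords stack in thirds, so the letter names are G-B-D-F
Root: G
Minor 3rd above G: Bb
Perfect 5th above G: D
Minor 7th above G: F
The 7th = F


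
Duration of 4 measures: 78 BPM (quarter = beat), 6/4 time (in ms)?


Let's work it out.
Quarter-note beat duration = 60000 / 78 ms
Beats per measure (6/4) = 6
One measure = 6 × 60000 / 78 = 360000 / 78 ms
4 measures = 4 × 360000 / 78 = 1440000 / 78
= 18461.5 ms


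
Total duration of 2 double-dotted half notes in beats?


Step by step:
Base half note = 2 beats
Dot 1 adds half the previous value: +1
Dot 2 adds half the previous value: +1/2
One double-dotted half = 2 + 1 + 1/2 = 7/2
2 of them = 2 × 7/2 = 7
= 7 beats


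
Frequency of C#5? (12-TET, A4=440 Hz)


Let's work it out.
f = 440 × 2^(n/12) where n = semitones from A4
C#5: 4 semitones from A4
f = 440 × 2^(4/12)
f = 554.37 Hz


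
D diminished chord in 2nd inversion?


Working:
Root position: D F Ab
2nd inversion: move root and 3rd up an octave
Bass note: Ab
Notes (bottom to top) = Ab D F


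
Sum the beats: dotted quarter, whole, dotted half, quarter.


Let's work it out.
Beat values:
  dotted quarter = 1.5 beats
  whole = 4 beats
  dotted half = 3 beats
  quarter = 1 beat
Sum = 1.5 + 4 + 3 + 1
= 9.5 beats


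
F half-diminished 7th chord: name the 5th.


Half-diminished 7th chord = root + minor 3rd + diminished 5th + minor 7th
Seventh chords stack in thirds, so the letter names are F-A-C-E
Root: F
Minor 3rd above F: Ab
Diminished 5th above F: Cb
Minor 7th above F: Eb
The 5th = Cb


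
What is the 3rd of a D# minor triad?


Step by step:
Minor triad = root + minor 3rd (3 semitones) + perfect 5th (7 semitones)
A triad on D# stacks thirds, so the chord tones use letter names D-F-A
Root: D#
Minor 3rd above D#: F#
Perfect 5th above D#: A#
The 3rd = F#


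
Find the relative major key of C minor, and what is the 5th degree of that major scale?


The relative major shares the key signature and is a minor 3rd above the minor tonic
A minor 3rd above C is Eb
→ relative major of C minor is Eb major
Eb major scale: Eb F G Ab Bb C D
= Eb major; 5th degree = Bb


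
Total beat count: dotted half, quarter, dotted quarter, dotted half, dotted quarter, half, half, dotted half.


Let's work it out.
Beat values:
  dotted half = 3 beats
  quarter = 1 beat
  dotted quarter = 1.5 beats
  dotted half = 3 beats
  dotted quarter = 1.5 beats
  half = 2 beats
  half = 2 beats
  dotted half = 3 beats
Sum = 3 + 1 + 1.5 + 3 + 1.5 + 2 + 2 + 3
= 17 beats


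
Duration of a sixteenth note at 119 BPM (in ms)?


Solution.
One quarter-note beat = 60000 / BPM = 60000 / 119 ms
Sixteenth note = 1/4 × quarter note
Duration = 1/4 × 60000 / 119 = 15000 / 119
= 126.1 ms


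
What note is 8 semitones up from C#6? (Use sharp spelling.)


Solution.
C#6: chromatic position 1 in octave 6 → absolute = 6×12 + 1 = 73
Transpose up 8: 73 + 8 = 81
81 = 6×12 + 9 → A in octave 6
Result = A6


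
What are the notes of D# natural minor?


Solution.
Natural minor scale pattern: W-H-W-W-H-W-W (2-1-2-2-1-2-2 semitones)
Starting from D#:
  D# + 2 semitones → E#
  E# + 1 semitone → F#
  F# + 2 semitones → G#
  G# + 2 semitones → A#
  A# + 1 semitone → B
  B + 2 semitones → C#
  C# + 2 semitones → D#
Scale = D# E# F# G# A# B C#


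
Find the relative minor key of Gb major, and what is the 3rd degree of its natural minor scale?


Solution.
The relative minor shares the major's key signature and starts on its 6th degree
6th degree = a major 6th above the tonic; a major 6th above Gb is Eb
→ relative minor of Gb major is Eb minor
Eb natural minor scale: Eb F Gb Ab Bb Cb Db
= Eb minor; 3rd degree = Gb


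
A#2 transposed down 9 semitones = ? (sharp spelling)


Step by step:
A#2: chromatic position 10 in octave 2 → absolute = 2×12 + 10 = 34
Transpose down 9: 34 - 9 = 25
25 = 2×12 + 1 → C# in octave 2
Result = C#2


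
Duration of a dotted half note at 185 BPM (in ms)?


One quarter-note beat = 60000 / BPM = 60000 / 185 ms
Dotted half note = 3 × quarter note
Duration = 3 × 60000 / 185 = 180000 / 185
= 973.0 ms


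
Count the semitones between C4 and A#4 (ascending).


Reasoning:
Absolute semitone position = octave×12 + chromatic position
C4: 4×12 + 0 = 48
A#4: 4×12 + 10 = 58
Difference = 58 - 48 = 10
= 10 semitones


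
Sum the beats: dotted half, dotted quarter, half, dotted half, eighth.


Step by step:
Beat values:
  dotted half = 3 beats
  dotted quarter = 1.5 beats
  half = 2 beats
  dotted half = 3 beats
  eighth = 0.5 beats
Sum = 3 + 1.5 + 2 + 3 + 0.5
= 10 beats


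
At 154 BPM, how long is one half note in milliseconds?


One quarter-note beat = 60000 / BPM = 60000 / 154 ms
Half note = 2 × quarter note
Duration = 2 × 60000 / 154 = 120000 / 154
= 779.2 ms


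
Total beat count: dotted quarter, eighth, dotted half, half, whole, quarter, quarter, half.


Step by step:
Beat values:
  dotted quarter = 1.5 beats
  eighth = 0.5 beats
  dotted half = 3 beats
  half = 2 beats
  whole = 4 beats
  quarter = 1 beat
  quarter = 1 beat
  half = 2 beats
Sum = 1.5 + 0.5 + 3 + 2 + 4 + 1 + 1 + 2
= 15 beats


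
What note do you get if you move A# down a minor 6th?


minor 6th: 6 letter names, 8 semitones
Letter: A - 5 → C
Pitch: A# - 8 semitones, spelled as a C → C##
= C##


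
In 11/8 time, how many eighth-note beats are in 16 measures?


Let's work it out.
Time signature 11/8: the bottom number 8 means the eighth note gets one count
The top number 11 means 11 eighth-note beats per measure
Total = 11 × 16 measures
= 176 eighth-note beats


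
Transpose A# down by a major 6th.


Reasoning:
major 6th: 6 letter names, 9 semitones
Letter: A - 5 → C
Pitch: A# - 9 semitones, spelled as a C → C#
= C#


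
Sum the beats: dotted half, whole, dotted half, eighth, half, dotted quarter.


Step by step:
Beat values:
  dotted half = 3 beats
  whole = 4 beats
  dotted half = 3 beats
  eighth = 0.5 beats
  half = 2 beats
  dotted quarter = 1.5 beats
Sum = 3 + 4 + 3 + 0.5 + 2 + 1.5
= 14 beats


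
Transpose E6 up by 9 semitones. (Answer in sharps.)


E6: chromatic position 4 in octave 6 → absolute = 6×12 + 4 = 76
Transpose up 9: 76 + 9 = 85
85 = 7×12 + 1 → C# in octave 7
Result = C#7


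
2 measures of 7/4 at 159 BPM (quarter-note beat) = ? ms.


Quarter-note beat duration = 60000 / 159 ms
Beats per measure (7/4) = 7
One measure = 7 × 60000 / 159 = 420000 / 159 ms
2 measures = 2 × 420000 / 159 = 840000 / 159
= 5283.0 ms


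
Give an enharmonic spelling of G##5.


Working:
Enharmonic notes sound the same pitch but are spelled with different letter names
G## and A name the same pitch class
= A5


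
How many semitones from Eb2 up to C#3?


Reasoning:
Absolute semitone position = octave×12 + chromatic position
Eb2: 2×12 + 3 = 27
C#3: 3×12 + 1 = 37
Difference = 37 - 27 = 10
= 10 semitones


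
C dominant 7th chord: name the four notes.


Dominant 7th chord = root + major 3rd + perfect 5th + minor 7th
Seventh chords stack in thirds, so the letter names are C-E-G-B
Root: C
Major 3rd above C: E
Perfect 5th above C: G
Minor 7th above C: Bb
Chord = C E G Bb


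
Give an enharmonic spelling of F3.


Step by step:
Enharmonic notes sound the same pitch but are spelled with different letter names
F and E# name the same pitch class
= E#3


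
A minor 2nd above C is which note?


Working:
A 2nd spans 2 letter names, so from C we land on D
A minor 2nd = 1 semitone above C
Spell D at that pitch: Db
= Db


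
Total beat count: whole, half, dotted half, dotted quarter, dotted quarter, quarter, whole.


Working:
Beat values:
  whole = 4 beats
  half = 2 beats
  dotted half = 3 beats
  dotted quarter = 1.5 beats
  dotted quarter = 1.5 beats
  quarter = 1 beat
  whole = 4 beats
Sum = 4 + 2 + 3 + 1.5 + 1.5 + 1 + 4
= 17 beats


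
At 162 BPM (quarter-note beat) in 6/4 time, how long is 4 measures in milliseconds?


Solution.
Quarter-note beat duration = 60000 / 162 ms
Beats per measure (6/4) = 6
One measure = 6 × 60000 / 162 = 360000 / 162 ms
4 measures = 4 × 360000 / 162 = 1440000 / 162
= 8888.9 ms


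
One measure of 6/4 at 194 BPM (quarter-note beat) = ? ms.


Reasoning:
Quarter-note beat duration = 60000 / 194 ms
Beats per measure (6/4) = 6
One measure = 6 × 60000 / 194 = 360000 / 194 ms
= 1855.7 ms


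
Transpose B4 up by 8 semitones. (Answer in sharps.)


Working:
B4: chromatic position 11 in octave 4 → absolute = 4×12 + 11 = 59
Transpose up 8: 59 + 8 = 67
67 = 5×12 + 7 → G in octave 5
Result = G5


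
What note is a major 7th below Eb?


Reasoning:
A 7th spans 7 letter names, so from E we land on F
A major 7th = 11 semitones below Eb
Spell F at that pitch: Fb
= Fb


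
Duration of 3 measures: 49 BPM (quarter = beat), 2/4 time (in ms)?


Step by step:
Quarter-note beat duration = 60000 / 49 ms
Beats per measure (2/4) = 2
One measure = 2 × 60000 / 49 = 120000 / 49 ms
3 measures = 3 × 120000 / 49 = 360000 / 49
= 7346.9 ms


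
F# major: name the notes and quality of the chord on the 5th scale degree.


Step by step:
F# major scale: F# G# A# B C# D# E#
Diatonic triad on degree 5 stacks scale notes 5, 7, 2: C# E# G#
C#→E# = 4 semitones; C#→G# = 7 semitones → major triad
= C# E# G# (major)


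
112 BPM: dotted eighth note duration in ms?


Step by step:
One quarter-note beat = 60000 / BPM = 60000 / 112 ms
Dotted eighth note = 3/4 × quarter note
Duration = 3/4 × 60000 / 112 = 45000 / 112
= 401.8 ms


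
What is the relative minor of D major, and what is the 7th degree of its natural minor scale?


Working:
The relative minor shares the major's key signature and starts on its 6th degree
6th degree = a major 6th above the tonic; a major 6th above D is B
→ relative minor of D major is B minor
B natural minor scale: B C# D E F# G A
= B minor; 7th degree = A


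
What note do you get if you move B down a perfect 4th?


Working:
perfect 4th: 4 letter names, 5 semitones
Letter: B - 3 → F
Pitch: B - 5 semitones, spelled as an F → F#
= F#


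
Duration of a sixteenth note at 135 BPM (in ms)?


Step by step:
One quarter-note beat = 60000 / BPM = 60000 / 135 ms
Sixteenth note = 1/4 × quarter note
Duration = 1/4 × 60000 / 135 = 15000 / 135
= 111.1 ms


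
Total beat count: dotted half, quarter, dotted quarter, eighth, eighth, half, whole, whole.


Reasoning:
Beat values:
  dotted half = 3 beats
  quarter = 1 beat
  dotted quarter = 1.5 beats
  eighth = 0.5 beats
  eighth = 0.5 beats
  half = 2 beats
  whole = 4 beats
  whole = 4 beats
Sum = 3 + 1 + 1.5 + 0.5 + 0.5 + 2 + 4 + 4
= 16.5 beats


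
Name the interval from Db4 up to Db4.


Solution.
Letter names: D → D spans 1 letter name → a unison
Semitones: Db4 → Db4 = 0 half-steps
A unison of 0 semitones is a perfect unison
= perfect unison


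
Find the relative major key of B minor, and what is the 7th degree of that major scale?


Solution.
The relative major shares the key signature and is a minor 3rd above the minor tonic
A minor 3rd above B is D
→ relative major of B minor is D major
D major scale: D E F# G A B C#
= D major; 7th degree = C#


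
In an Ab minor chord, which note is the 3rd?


Reasoning:
Minor triad = root + minor 3rd (3 semitones) + perfect 5th (7 semitones)
A triad on Ab stacks thirds, so the chord tones use letter names A-C-E
Root: Ab
Minor 3rd above Ab: Cb
Perfect 5th above Ab: Eb
The 3rd = Cb


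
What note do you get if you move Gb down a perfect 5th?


Let's work it out.
perfect 5th: 5 letter names, 7 semitones
Letter: G - 4 → C
Pitch: Gb - 7 semitones, spelled as a C → Cb
= Cb


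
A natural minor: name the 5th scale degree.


Natural minor scale pattern: W-H-W-W-H-W-W (2-1-2-2-1-2-2 semitones)
Starting from A:
  A + 2 semitones → B
  B + 1 semitone → C
  C + 2 semitones → D
  D + 2 semitones → E
  E + 1 semitone → F
  F + 2 semitones → G
  G + 2 semitones → A
Scale: A B C D E F G
Degree 5 = E


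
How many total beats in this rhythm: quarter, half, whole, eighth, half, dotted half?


Beat values:
  quarter = 1 beat
  half = 2 beats
  whole = 4 beats
  eighth = 0.5 beats
  half = 2 beats
  dotted half = 3 beats
Sum = 1 + 2 + 4 + 0.5 + 2 + 3
= 12.5 beats


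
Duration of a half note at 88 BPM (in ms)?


One quarter-note beat = 60000 / BPM = 60000 / 88 ms
Half note = 2 × quarter note
Duration = 2 × 60000 / 88 = 120000 / 88
= 1363.6 ms


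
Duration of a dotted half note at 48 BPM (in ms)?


One quarter-note beat = 60000 / BPM = 60000 / 48 ms
Dotted half note = 3 × quarter note
Duration = 3 × 60000 / 48 = 180000 / 48
= 3750.0 ms


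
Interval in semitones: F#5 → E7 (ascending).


Solution.
Absolute semitone position = octave×12 + chromatic position
F#5: 5×12 + 6 = 66
E7: 7×12 + 4 = 88
Difference = 88 - 66 = 22
= 22 semitones


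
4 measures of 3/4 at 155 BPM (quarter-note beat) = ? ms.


Quarter-note beat duration = 60000 / 155 ms
Beats per measure (3/4) = 3
One measure = 3 × 60000 / 155 = 180000 / 155 ms
4 measures = 4 × 180000 / 155 = 720000 / 155
= 4645.2 ms


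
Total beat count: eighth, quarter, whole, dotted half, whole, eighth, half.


Step by step:
Beat values:
  eighth = 0.5 beats
  quarter = 1 beat
  whole = 4 beats
  dotted half = 3 beats
  whole = 4 beats
  eighth = 0.5 beats
  half = 2 beats
Sum = 0.5 + 1 + 4 + 3 + 4 + 0.5 + 2
= 15 beats


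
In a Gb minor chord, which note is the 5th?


Step by step:
Minor triad = root + minor 3rd (3 semitones) + perfect 5th (7 semitones)
A triad on Gb stacks thirds, so the chord tones use letter names G-B-D
Root: Gb
Minor 3rd above Gb: Bbb
Perfect 5th above Gb: Db
The 5th = Db


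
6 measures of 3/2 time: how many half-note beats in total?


Step by step:
Time signature 3/2: the bottom number 2 means the half note gets one count
The top number 3 means 3 half-note beats per measure
Total = 3 × 6 measures
= 18 half-note beats


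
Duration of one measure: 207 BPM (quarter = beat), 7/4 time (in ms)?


Step by step:
Quarter-note beat duration = 60000 / 207 ms
Beats per measure (7/4) = 7
One measure = 7 × 60000 / 207 = 420000 / 207 ms
= 2029.0 ms


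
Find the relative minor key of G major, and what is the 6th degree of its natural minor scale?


Step by step:
The relative minor shares the major's key signature and starts on its 6th degree
6th degree = a major 6th above the tonic; a major 6th above G is E
→ relative minor of G major is E minor
E natural minor scale: E F# G A B C D
= E minor; 6th degree = C


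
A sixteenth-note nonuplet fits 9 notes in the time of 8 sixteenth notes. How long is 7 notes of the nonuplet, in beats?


Solution.
Nonuplet: 9 notes occupy the space of 8 sixteenth notes
Space = 8 × 1/4 = 2 beats
Each nonuplet note = 2 / 9 = 2/9 beats
7 notes = 7 × 2/9 = 14/9
= 14/9 beats


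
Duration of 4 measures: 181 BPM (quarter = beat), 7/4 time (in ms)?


Quarter-note beat duration = 60000 / 181 ms
Beats per measure (7/4) = 7
One measure = 7 × 60000 / 181 = 420000 / 181 ms
4 measures = 4 × 420000 / 181 = 1680000 / 181
= 9281.8 ms


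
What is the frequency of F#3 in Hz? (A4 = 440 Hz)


Let's work it out.
f = 440 × 2^(n/12) where n = semitones from A4
F#3: -15 semitones from A4
f = 440 × 2^(-15/12)
f = 185.00 Hz


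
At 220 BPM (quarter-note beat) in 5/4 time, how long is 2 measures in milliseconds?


Let's work it out.
Quarter-note beat duration = 60000 / 220 ms
Beats per measure (5/4) = 5
One measure = 5 × 60000 / 220 = 300000 / 220 ms
2 measures = 2 × 300000 / 220 = 600000 / 220
= 2727.3 ms


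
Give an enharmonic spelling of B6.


Step by step:
Enharmonic notes sound the same pitch but are spelled with different letter names
B and Cb name the same pitch class
Octave numbers change at C, so B6 = Cb7
= Cb7


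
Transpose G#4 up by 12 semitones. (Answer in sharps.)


Step by step:
G#4: chromatic position 8 in octave 4 → absolute = 4×12 + 8 = 56
Transpose up 12: 56 + 12 = 68
68 = 5×12 + 8 → G# in octave 5
Result = G#5


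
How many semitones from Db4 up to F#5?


Working:
Absolute semitone position = octave×12 + chromatic position
Db4: 4×12 + 1 = 49
F#5: 5×12 + 6 = 66
Difference = 66 - 49 = 17
= 17 semitones


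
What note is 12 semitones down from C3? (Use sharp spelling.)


Let's work it out.
C3: chromatic position 0 in octave 3 → absolute = 3×12 + 0 = 36
Transpose down 12: 36 - 12 = 24
24 = 2×12 + 0 → C in octave 2
Result = C2


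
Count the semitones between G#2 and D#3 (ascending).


Absolute semitone position = octave×12 + chromatic position
G#2: 2×12 + 8 = 32
D#3: 3×12 + 3 = 39
Difference = 39 - 32 = 7
= 7 semitones


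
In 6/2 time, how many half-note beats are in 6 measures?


Time signature 6/2: the bottom number 2 means the half note gets one count
The top number 6 means 6 half-note beats per measure
Total = 6 × 6 measures
= 36 half-note beats


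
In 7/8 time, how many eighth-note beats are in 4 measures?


Time signature 7/8: the bottom number 8 means the eighth note gets one count
The top number 7 means 7 eighth-note beats per measure
Total = 7 × 4 measures
= 28 eighth-note beats


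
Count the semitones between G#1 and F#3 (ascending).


Working:
Absolute semitone position = octave×12 + chromatic position
G#1: 1×12 + 8 = 20
F#3: 3×12 + 6 = 42
Difference = 42 - 20 = 22
= 22 semitones


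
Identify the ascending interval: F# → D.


Let's work it out.
Letter names: F → D spans 6 letter names → a 6th
Semitones: F# → D = 8 half-steps
A 6th of 8 semitones is a minor 6th
= minor 6th


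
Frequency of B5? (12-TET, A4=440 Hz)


Solution.
f = 440 × 2^(n/12) where n = semitones from A4
B5: 14 semitones from A4
f = 440 × 2^(14/12)
f = 987.77 Hz


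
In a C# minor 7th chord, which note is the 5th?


Step by step:
Minor 7th chord = root + minor 3rd + perfect 5th + minor 7th
Seventh chords stack in thirds, so the letter names are C-E-G-B
Root: C#
Minor 3rd above C#: E
Perfect 5th above C#: G#
Minor 7th above C#: B
The 5th = G#


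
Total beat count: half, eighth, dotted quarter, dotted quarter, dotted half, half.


Let's work it out.
Beat values:
  half = 2 beats
  eighth = 0.5 beats
  dotted quarter = 1.5 beats
  dotted quarter = 1.5 beats
  dotted half = 3 beats
  half = 2 beats
Sum = 2 + 0.5 + 1.5 + 1.5 + 3 + 2
= 10.5 beats


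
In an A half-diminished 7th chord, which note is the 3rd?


Half-diminished 7th chord = root + minor 3rd + diminished 5th + minor 7th
Seventh chords stack in thirds, so the letter names are A-C-E-G
Root: A
Minor 3rd above A: C
Diminished 5th above A: Eb
Minor 7th above A: G
The 3rd = C


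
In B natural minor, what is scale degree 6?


Natural minor scale pattern: W-H-W-W-H-W-W (2-1-2-2-1-2-2 semitones)
Starting from B:
  B + 2 semitones → C#
  C# + 1 semitone → D
  D + 2 semitones → E
  E + 2 semitones → F#
  F# + 1 semitone → G
  G + 2 semitones → A
  A + 2 semitones → B
Scale: B C# D E F# G A
Degree 6 = G


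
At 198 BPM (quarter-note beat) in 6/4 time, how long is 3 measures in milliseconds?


Working:
Quarter-note beat duration = 60000 / 198 ms
Beats per measure (6/4) = 6
One measure = 6 × 60000 / 198 = 360000 / 198 ms
3 measures = 3 × 360000 / 198 = 1080000 / 198
= 5454.5 ms


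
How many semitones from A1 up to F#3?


Absolute semitone position = octave×12 + chromatic position
A1: 1×12 + 9 = 21
F#3: 3×12 + 6 = 42
Difference = 42 - 21 = 21
= 21 semitones


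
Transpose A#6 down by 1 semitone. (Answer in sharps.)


Step by step:
A#6: chromatic position 10 in octave 6 → absolute = 6×12 + 10 = 82
Transpose down 1: 82 - 1 = 81
81 = 6×12 + 9 → A in octave 6
Result = A6
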